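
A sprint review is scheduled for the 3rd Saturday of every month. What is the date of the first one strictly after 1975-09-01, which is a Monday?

1975-09-20

September 1975 starts on a Monday; its first Saturday is the 6th, so the 3rd Saturday is the 20th — 1975-09-20.
1975-09-20 is after 1975-09-01, so that is the next one.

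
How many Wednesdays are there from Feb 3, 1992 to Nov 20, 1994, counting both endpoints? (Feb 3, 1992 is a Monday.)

Feb 3, 1992 is a Monday; the first Wednesday on or after it is Feb 5, 1992 (2 days later).
From Feb 5, 1992 to Nov 20, 1994: 330 + 365 + 324 = 1019 days (rest of 1992, 1993, to Nov 20, 1994 in 1994).
1019 ÷ 7 = 145 full weeks with remainder 4, so 145 more Wednesdays after the first → 146.

146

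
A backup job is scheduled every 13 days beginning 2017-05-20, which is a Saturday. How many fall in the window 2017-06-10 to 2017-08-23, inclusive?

Occurrences land 13·i days after 2017-05-20 for i = 0, 1, 2, …
2017-06-10 is 21 days after the start; 21 ÷ 13 = 1 remainder 8; since the remainder is 8, round up to i = 2. First occurrence in the window: #3 on 2017-06-15 (2×13 = 26 days in).
2017-08-23 is 95 days after the start; 95 ÷ 13 = 7 remainder 4. Last occurrence in the window: #8 on 2017-08-19.
Occurrences #3 through #8: 6 in total.

6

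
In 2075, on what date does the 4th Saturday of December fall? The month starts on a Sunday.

2075-12-28

December 2075 begins on a Sunday, so the first Saturday is December 7 (6 days later).
The 4th Saturday is 3 weeks later: 7 + 21 = 28.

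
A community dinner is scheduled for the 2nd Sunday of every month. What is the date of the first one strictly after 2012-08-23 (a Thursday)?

2012-09-09

August 2012 starts on a Wednesday; its first Sunday is the 5th, so the 2nd Sunday is the 12th — 2012-08-12.
That is not after 2012-08-23, so look at September 2012.
September 2012 starts on a Saturday; its first Sunday is the 2nd, so the 2nd Sunday is the 9th — 2012-09-09.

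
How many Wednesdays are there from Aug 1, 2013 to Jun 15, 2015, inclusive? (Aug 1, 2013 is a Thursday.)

Aug 1, 2013 is a Thursday; the first Wednesday on or after it is Aug 7, 2013 (6 days later).
From Aug 7, 2013 to Jun 15, 2015: 146 + 365 + 166 = 677 days (rest of 2013, 2014, to Jun 15, 2015 in 2015).
677 ÷ 7 = 96 full weeks with remainder 5, so 96 more Wednesdays after the first → 97.

97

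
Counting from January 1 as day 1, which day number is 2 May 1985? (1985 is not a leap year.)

122

Days in months before May: 31 + 28 + 31 + 30 = 120.
Plus 2 days into May → day 122.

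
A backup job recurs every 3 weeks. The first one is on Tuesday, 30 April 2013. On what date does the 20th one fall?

The 20th occurrence is 19 intervals after the first: 19 × 21 = 399 days after 30 April 2013.
April has 30 days — 0 days to the end of April leaves 399.
May has 31 days (368 left).
June has 30 days (338 left).
July has 31 days (307 left).
August has 31 days (276 left).
September has 30 days (246 left).
October has 31 days (215 left).
November has 30 days (185 left).
December has 31 days (154 left).
January has 31 days (123 left).
February has 28 days (95 left).
March has 31 days (64 left).
April has 30 days (34 left).
May has 31 days (3 left).
3 days into June → 3 June 2014.

3 June 2014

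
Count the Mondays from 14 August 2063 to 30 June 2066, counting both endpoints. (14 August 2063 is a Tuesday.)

14 August 2063 is a Tuesday; the first Monday on or after it is 20 August 2063 (6 days later).
From 20 August 2063 to 30 June 2066: 133 + 366 + 365 + 181 = 1045 days (rest of 2063, 2064, 2065, to 30 June 2066 in 2066).
1045 ÷ 7 = 149 full weeks with remainder 2, so 149 more Mondays after the first → 150.

150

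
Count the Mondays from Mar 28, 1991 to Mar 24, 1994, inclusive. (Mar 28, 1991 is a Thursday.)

Mar 28, 1991 is a Thursday; the first Monday on or after it is Apr 1, 1991 (4 days later).
From Apr 1, 1991 to Mar 24, 1994: 274 + 366 + 365 + 83 = 1088 days (rest of 1991, 1992, 1993, to Mar 24, 1994 in 1994).
1088 ÷ 7 = 155 full weeks with remainder 3, so 155 more Mondays after the first → 156.

156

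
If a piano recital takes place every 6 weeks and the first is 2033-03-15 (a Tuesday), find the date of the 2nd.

The 2nd occurrence is 1 interval after the first: 1 × 42 = 42 days after 2033-03-15.
March has 31 days — 16 days to the end of March leaves 26.
26 days into April → 2033-04-26.

2033-04-26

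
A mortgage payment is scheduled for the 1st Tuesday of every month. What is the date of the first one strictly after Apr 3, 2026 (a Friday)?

Apr 2026 starts on a Wednesday, so its 1st Tuesday is Apr 7, 2026 (6 days in).
Apr 7, 2026 is after Apr 3, 2026, so that is the next one.

Apr 7, 2026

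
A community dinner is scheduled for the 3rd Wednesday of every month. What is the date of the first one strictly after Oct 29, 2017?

Nov 15, 2017

Oct 2017 starts on a Sunday; its first Wednesday is the 4th, so the 3rd Wednesday is the 18th — Oct 18, 2017.
That is not after Oct 29, 2017, so look at Nov 2017.
Nov 2017 starts on a Wednesday; its first Wednesday is the 1st, so the 3rd Wednesday is the 15th — Nov 15, 2017.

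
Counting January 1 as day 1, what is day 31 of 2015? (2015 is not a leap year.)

Jan 31, 2015

31 into Jan → Jan 31.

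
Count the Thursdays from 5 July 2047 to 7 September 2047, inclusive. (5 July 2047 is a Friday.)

9

5 July 2047 is a Friday; the first Thursday on or after it is 11 July 2047 (6 days later).
From 11 July 2047 to 7 September 2047: 20 + 31 + 7 = 58 days (rest of July, August, September).
58 ÷ 7 = 8 full weeks with remainder 2, so 8 more Thursdays after the first → 9.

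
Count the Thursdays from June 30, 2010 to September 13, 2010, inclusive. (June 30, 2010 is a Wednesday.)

11

June 30, 2010 is a Wednesday; the first Thursday on or after it is July 1, 2010 (1 day later).
From July 1, 2010 to September 13, 2010: 30 + 31 + 13 = 74 days (rest of July, August, September).
74 ÷ 7 = 10 full weeks with remainder 4, so 10 more Thursdays after the first → 11.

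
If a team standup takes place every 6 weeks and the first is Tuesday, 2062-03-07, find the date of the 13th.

The 13th occurrence is 12 intervals after the first: 12 × 42 = 504 days after 2062-03-07.
March has 31 days — 24 days to the end of March leaves 480.
From end of March to end of 2062 is 275 days (205 left).
January has 31 days (174 left).
February has 28 days (146 left).
March has 31 days (115 left).
April has 30 days (85 left).
May has 31 days (54 left).
June has 30 days (24 left).
24 days into July → 2063-07-24.

2063-07-24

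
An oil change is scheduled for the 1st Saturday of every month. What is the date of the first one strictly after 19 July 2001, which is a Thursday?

4 August 2001

July 2001 starts on a Sunday, so its 1st Saturday is 7 July 2001 (6 days in).
That is not after 19 July 2001, so look at August 2001.
August 2001 starts on a Wednesday, so its 1st Saturday is 4 August 2001 (3 days in).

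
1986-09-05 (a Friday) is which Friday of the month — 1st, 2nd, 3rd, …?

1st

Day 5 falls in week ⌈5/7⌉ of the month.
Days 1–7 hold the 1st Friday, 8–14 the 2nd, 15–21 the 3rd, 22–28 the 4th, 29–31 the 5th.
5 is in the range for the 1st.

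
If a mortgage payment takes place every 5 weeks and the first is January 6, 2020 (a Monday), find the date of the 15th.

The 15th occurrence is 14 intervals after the first: 14 × 35 = 490 days after January 6, 2020.
January has 31 days — 25 days to the end of January leaves 465.
From end of January to end of 2020 is 335 days (130 left).
January has 31 days (99 left).
February has 28 days (71 left).
March has 31 days (40 left).
April has 30 days (10 left).
10 days into May → May 10, 2021.

May 10, 2021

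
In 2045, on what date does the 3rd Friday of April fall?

April 21, 2045

The first Friday of April 2045 is April 7.
The 3rd Friday is 2 weeks later: 7 + 14 = 21.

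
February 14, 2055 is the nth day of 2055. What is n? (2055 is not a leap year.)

45

Days in months before February: 31 = 31.
Plus 14 days into February → day 45.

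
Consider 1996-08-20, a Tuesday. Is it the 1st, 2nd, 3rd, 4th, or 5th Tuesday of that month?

Day 20 falls in week ⌈20/7⌉ of the month.
Days 1–7 hold the 1st Tuesday, 8–14 the 2nd, 15–21 the 3rd, 22–28 the 4th, 29–31 the 5th.
20 is in the range for the 3rd.

3rd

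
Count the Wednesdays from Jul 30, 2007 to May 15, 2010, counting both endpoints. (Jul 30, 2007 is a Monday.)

146

Jul 30, 2007 is a Monday; the first Wednesday on or after it is Aug 1, 2007 (2 days later).
From Aug 1, 2007 to May 15, 2010: 152 + 366 + 365 + 135 = 1018 days (rest of 2007, 2008, 2009, to May 15, 2010 in 2010).
1018 ÷ 7 = 145 full weeks with remainder 3, so 145 more Wednesdays after the first → 146.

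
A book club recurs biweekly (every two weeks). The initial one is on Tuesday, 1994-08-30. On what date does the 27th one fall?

1995-08-29

The 27th occurrence is 26 intervals after the first: 26 × 14 = 364 days after 1994-08-30.
August has 31 days — 1 day to the end of August leaves 363.
September has 30 days (333 left).
October has 31 days (302 left).
November has 30 days (272 left).
December has 31 days (241 left).
January has 31 days (210 left).
February has 28 days (182 left).
March has 31 days (151 left).
April has 30 days (121 left).
May has 31 days (90 left).
June has 30 days (60 left).
July has 31 days (29 left).
29 days into August → 1995-08-29.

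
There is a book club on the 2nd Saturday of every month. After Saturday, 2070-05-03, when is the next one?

2070-05-10

May 2070 starts on a Thursday; its first Saturday is the 3rd, so the 2nd Saturday is the 10th — 2070-05-10.
2070-05-10 is after 2070-05-03, so that is the next one.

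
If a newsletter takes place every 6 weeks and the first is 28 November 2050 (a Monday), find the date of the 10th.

11 December 2051

The 10th occurrence is 9 intervals after the first: 9 × 42 = 378 days after 28 November 2050.
November has 30 days — 2 days to the end of November leaves 376.
December has 31 days (345 left).
January has 31 days (314 left).
February has 28 days (286 left).
March has 31 days (255 left).
April has 30 days (225 left).
May has 31 days (194 left).
June has 30 days (164 left).
July has 31 days (133 left).
August has 31 days (102 left).
September has 30 days (72 left).
October has 31 days (41 left).
November has 30 days (11 left).
11 days into December → 11 December 2051.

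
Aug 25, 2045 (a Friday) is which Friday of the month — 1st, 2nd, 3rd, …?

Day 25 falls in week ⌈25/7⌉ of the month.
Days 1–7 hold the 1st Friday, 8–14 the 2nd, 15–21 the 3rd, 22–28 the 4th, 29–31 the 5th.
25 is in the range for the 4th.

4th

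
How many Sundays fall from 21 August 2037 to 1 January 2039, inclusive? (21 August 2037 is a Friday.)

21 August 2037 is a Friday; the first Sunday on or after it is 23 August 2037 (2 days later).
From 23 August 2037 to 1 January 2039: 130 + 365 + 1 = 496 days (rest of 2037, 2038, to 1 January 2039 in 2039).
496 ÷ 7 = 70 full weeks with remainder 6, so 70 more Sundays after the first → 71.

71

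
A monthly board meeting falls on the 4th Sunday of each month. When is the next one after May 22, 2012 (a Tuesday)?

May 27, 2012

May 2012 starts on a Tuesday; its first Sunday is the 6th, so the 4th Sunday is the 27th — May 27, 2012.
May 27, 2012 is after May 22, 2012, so that is the next one.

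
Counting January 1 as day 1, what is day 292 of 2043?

January has 31 days (292 − 31 = 261 remain).
February has 28 days (261 − 28 = 233 remain).
March has 31 days (233 − 31 = 202 remain).
April has 30 days (202 − 30 = 172 remain).
May has 31 days (172 − 31 = 141 remain).
June has 30 days (141 − 30 = 111 remain).
July has 31 days (111 − 31 = 80 remain).
August has 31 days (80 − 31 = 49 remain).
September has 30 days (49 − 30 = 19 remain).
19 into October → October 19.

19 October 2043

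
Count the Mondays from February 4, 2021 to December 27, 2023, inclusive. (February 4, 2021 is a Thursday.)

February 4, 2021 is a Thursday; the first Monday on or after it is February 8, 2021 (4 days later).
From February 8, 2021 to December 27, 2023: 326 + 365 + 361 = 1052 days (rest of 2021, 2022, to December 27, 2023 in 2023).
1052 ÷ 7 = 150 full weeks with remainder 2, so 150 more Mondays after the first → 151.

151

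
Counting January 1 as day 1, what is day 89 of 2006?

January has 31 days (89 − 31 = 58 remain).
February has 28 days (58 − 28 = 30 remain).
30 into March → March 30.

30 March 2006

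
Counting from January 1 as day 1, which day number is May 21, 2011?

Days in months before May: 31 + 28 + 31 + 30 = 120.
Plus 21 days into May → day 141.

141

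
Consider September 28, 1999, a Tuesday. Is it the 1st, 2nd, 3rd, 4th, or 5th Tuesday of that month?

4th

Day 28 falls in week ⌈28/7⌉ of the month.
Days 1–7 hold the 1st Tuesday, 8–14 the 2nd, 15–21 the 3rd, 22–28 the 4th, 29–31 the 5th.
28 is in the range for the 4th.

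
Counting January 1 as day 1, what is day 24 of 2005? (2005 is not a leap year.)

24 into January → January 24.

2005-01-24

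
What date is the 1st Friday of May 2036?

2 May 2036

The first Friday of May 2036 is May 2.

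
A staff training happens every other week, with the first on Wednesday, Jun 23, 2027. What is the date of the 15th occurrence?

The 15th occurrence is 14 intervals after the first: 14 × 14 = 196 days after Jun 23, 2027.
Jun has 30 days — 7 days to the end of Jun leaves 189.
Jul has 31 days (158 left).
Aug has 31 days (127 left).
Sep has 30 days (97 left).
Oct has 31 days (66 left).
Nov has 30 days (36 left).
Dec has 31 days (5 left).
5 days into Jan → Jan 5, 2028.

Jan 5, 2028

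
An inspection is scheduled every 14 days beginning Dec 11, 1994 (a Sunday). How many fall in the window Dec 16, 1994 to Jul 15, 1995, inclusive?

Occurrences land 14·i days after Dec 11, 1994 for i = 0, 1, 2, …
Dec 16, 1994 is 5 days after the start; 5 ÷ 14 = 0 remainder 5; since the remainder is 5, round up to i = 1. First occurrence in the window: #2 on Dec 25, 1994 (1×14 = 14 days in).
Jul 15, 1995 is 216 days after the start; 216 ÷ 14 = 15 remainder 6. Last occurrence in the window: #16 on Jul 9, 1995.
Occurrences #2 through #16: 15 in total.

15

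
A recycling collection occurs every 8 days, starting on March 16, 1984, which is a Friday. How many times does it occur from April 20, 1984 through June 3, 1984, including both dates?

5

Occurrences land 8·i days after March 16, 1984 for i = 0, 1, 2, …
April 20, 1984 is 35 days after the start; 35 ÷ 8 = 4 remainder 3; since the remainder is 3, round up to i = 5. First occurrence in the window: #6 on April 25, 1984 (5×8 = 40 days in).
June 3, 1984 is 79 days after the start; 79 ÷ 8 = 9 remainder 7. Last occurrence in the window: #10 on May 27, 1984.
Occurrences #6 through #10: 5 in total.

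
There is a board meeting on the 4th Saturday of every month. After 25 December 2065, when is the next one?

December 2065 starts on a Tuesday; its first Saturday is the 5th, so the 4th Saturday is the 26th — 26 December 2065.
26 December 2065 is after 25 December 2065, so that is the next one.

26 December 2065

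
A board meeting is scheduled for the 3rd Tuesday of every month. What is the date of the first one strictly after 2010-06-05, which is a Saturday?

2010-06-15

June 2010 starts on a Tuesday; its first Tuesday is the 1st, so the 3rd Tuesday is the 15th — 2010-06-15.
2010-06-15 is after 2010-06-05, so that is the next one.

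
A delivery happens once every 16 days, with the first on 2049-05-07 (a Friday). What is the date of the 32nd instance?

2050-09-15

The 32nd occurrence is 31 intervals after the first: 31 × 16 = 496 days after 2049-05-07.
May has 31 days — 24 days to the end of May leaves 472.
From end of May to end of 2049 is 214 days (258 left).
January has 31 days (227 left).
February has 28 days (199 left).
March has 31 days (168 left).
April has 30 days (138 left).
May has 31 days (107 left).
June has 30 days (77 left).
July has 31 days (46 left).
August has 31 days (15 left).
15 days into September → 2050-09-15.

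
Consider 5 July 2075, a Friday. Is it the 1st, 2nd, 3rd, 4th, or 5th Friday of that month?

1st

Day 5 falls in week ⌈5/7⌉ of the month.
Days 1–7 hold the 1st Friday, 8–14 the 2nd, 15–21 the 3rd, 22–28 the 4th, 29–31 the 5th.
5 is in the range for the 1st.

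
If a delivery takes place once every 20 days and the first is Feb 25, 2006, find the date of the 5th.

The 5th occurrence is 4 intervals after the first: 4 × 20 = 80 days after Feb 25, 2006.
Feb has 28 days — 3 days to the end of Feb leaves 77.
Mar has 31 days (46 left).
Apr has 30 days (16 left).
16 days into May → May 16, 2006.

May 16, 2006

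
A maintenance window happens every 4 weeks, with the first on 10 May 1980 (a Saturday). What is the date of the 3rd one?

5 July 1980

The 3rd occurrence is 2 intervals after the first: 2 × 28 = 56 days after 10 May 1980.
May has 31 days — 21 days to the end of May leaves 35.
June has 30 days (5 left).
5 days into July → 5 July 1980.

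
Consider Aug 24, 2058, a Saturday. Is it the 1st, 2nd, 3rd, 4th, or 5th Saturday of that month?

4th

Day 24 falls in week ⌈24/7⌉ of the month.
Days 1–7 hold the 1st Saturday, 8–14 the 2nd, 15–21 the 3rd, 22–28 the 4th, 29–31 the 5th.
24 is in the range for the 4th.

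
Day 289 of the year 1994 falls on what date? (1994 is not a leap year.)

16 October 1994

January has 31 days (289 − 31 = 258 remain).
February has 28 days (258 − 28 = 230 remain).
March has 31 days (230 − 31 = 199 remain).
April has 30 days (199 − 30 = 169 remain).
May has 31 days (169 − 31 = 138 remain).
June has 30 days (138 − 30 = 108 remain).
July has 31 days (108 − 31 = 77 remain).
August has 31 days (77 − 31 = 46 remain).
September has 30 days (46 − 30 = 16 remain).
16 into October → October 16.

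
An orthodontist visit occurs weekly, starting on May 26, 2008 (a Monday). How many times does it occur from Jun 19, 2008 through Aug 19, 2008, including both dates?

9

Occurrences land 7·i days after May 26, 2008 for i = 0, 1, 2, …
Jun 19, 2008 is 24 days after the start; 24 ÷ 7 = 3 remainder 3; since the remainder is 3, round up to i = 4. First occurrence in the window: #5 on Jun 23, 2008 (4×7 = 28 days in).
Aug 19, 2008 is 85 days after the start; 85 ÷ 7 = 12 remainder 1. Last occurrence in the window: #13 on Aug 18, 2008.
Occurrences #5 through #13: 9 in total.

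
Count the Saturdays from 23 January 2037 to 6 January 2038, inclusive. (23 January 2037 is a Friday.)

23 January 2037 is a Friday; the first Saturday on or after it is 24 January 2037 (1 day later).
From 24 January 2037 to 6 January 2038: 341 + 6 = 347 days (rest of 2037, to 6 January 2038 in 2038).
347 ÷ 7 = 49 full weeks with remainder 4, so 49 more Saturdays after the first → 50.

50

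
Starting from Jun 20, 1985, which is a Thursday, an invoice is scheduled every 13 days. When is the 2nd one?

Jul 3, 1985

The 2nd occurrence is 1 interval after the first: 1 × 13 = 13 days after Jun 20, 1985.
Jun has 30 days — 10 days to the end of Jun leaves 3.
3 days into Jul → Jul 3, 1985.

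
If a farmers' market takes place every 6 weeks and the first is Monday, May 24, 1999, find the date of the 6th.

December 20, 1999

The 6th occurrence is 5 intervals after the first: 5 × 42 = 210 days after May 24, 1999.
May has 31 days — 7 days to the end of May leaves 203.
June has 30 days (173 left).
July has 31 days (142 left).
August has 31 days (111 left).
September has 30 days (81 left).
October has 31 days (50 left).
November has 30 days (20 left).
20 days into December → December 20, 1999.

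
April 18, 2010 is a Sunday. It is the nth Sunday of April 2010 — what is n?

3rd

Day 18 falls in week ⌈18/7⌉ of the month.
Days 1–7 hold the 1st Sunday, 8–14 the 2nd, 15–21 the 3rd, 22–28 the 4th, 29–31 the 5th.
18 is in the range for the 3rd.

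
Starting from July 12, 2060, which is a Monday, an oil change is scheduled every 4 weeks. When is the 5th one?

The 5th occurrence is 4 intervals after the first: 4 × 28 = 112 days after July 12, 2060.
July has 31 days — 19 days to the end of July leaves 93.
August has 31 days (62 left).
September has 30 days (32 left).
October has 31 days (1 left).
1 day into November → November 1, 2060.

November 1, 2060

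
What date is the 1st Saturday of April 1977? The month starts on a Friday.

April 1977 begins on a Friday, so the first Saturday is April 2 (1 day later).

April 2, 1977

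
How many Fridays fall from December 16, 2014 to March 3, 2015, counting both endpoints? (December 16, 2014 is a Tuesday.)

December 16, 2014 is a Tuesday; the first Friday on or after it is December 19, 2014 (3 days later).
From December 19, 2014 to March 3, 2015: 12 + 31 + 28 + 3 = 74 days (rest of December, January, February, March).
74 ÷ 7 = 10 full weeks with remainder 4, so 10 more Fridays after the first → 11.

11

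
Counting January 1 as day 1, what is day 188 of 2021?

July 7, 2021

January has 31 days (188 − 31 = 157 remain).
February has 28 days (157 − 28 = 129 remain).
March has 31 days (129 − 31 = 98 remain).
April has 30 days (98 − 30 = 68 remain).
May has 31 days (68 − 31 = 37 remain).
June has 30 days (37 − 30 = 7 remain).
7 into July → July 7.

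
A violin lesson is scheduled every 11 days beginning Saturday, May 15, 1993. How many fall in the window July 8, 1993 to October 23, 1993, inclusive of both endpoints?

10

Occurrences land 11·i days after May 15, 1993 for i = 0, 1, 2, …
July 8, 1993 is 54 days after the start; 54 ÷ 11 = 4 remainder 10; since the remainder is 10, round up to i = 5. First occurrence in the window: #6 on July 9, 1993 (5×11 = 55 days in).
October 23, 1993 is 161 days after the start; 161 ÷ 11 = 14 remainder 7. Last occurrence in the window: #15 on October 16, 1993.
Occurrences #6 through #15: 10 in total.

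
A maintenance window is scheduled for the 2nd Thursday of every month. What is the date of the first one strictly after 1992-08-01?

1992-08-13

August 1992 starts on a Saturday; its first Thursday is the 6th, so the 2nd Thursday is the 13th — 1992-08-13.
1992-08-13 is after 1992-08-01, so that is the next one.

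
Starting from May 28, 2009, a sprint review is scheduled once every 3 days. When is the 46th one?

The 46th occurrence is 45 intervals after the first: 45 × 3 = 135 days after May 28, 2009.
May has 31 days — 3 days to the end of May leaves 132.
June has 30 days (102 left).
July has 31 days (71 left).
August has 31 days (40 left).
September has 30 days (10 left).
10 days into October → October 10, 2009.

October 10, 2009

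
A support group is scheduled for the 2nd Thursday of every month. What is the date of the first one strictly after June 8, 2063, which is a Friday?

June 14, 2063

June 2063 starts on a Friday; its first Thursday is the 7th, so the 2nd Thursday is the 14th — June 14, 2063.
June 14, 2063 is after June 8, 2063, so that is the next one.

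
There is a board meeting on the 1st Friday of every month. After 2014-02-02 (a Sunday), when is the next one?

2014-02-07

February 2014 starts on a Saturday, so its 1st Friday is 2014-02-07 (6 days in).
2014-02-07 is after 2014-02-02, so that is the next one.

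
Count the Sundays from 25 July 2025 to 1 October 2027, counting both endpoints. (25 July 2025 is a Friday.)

25 July 2025 is a Friday; the first Sunday on or after it is 27 July 2025 (2 days later).
From 27 July 2025 to 1 October 2027: 157 + 365 + 274 = 796 days (rest of 2025, 2026, to 1 October 2027 in 2027).
796 ÷ 7 = 113 full weeks with remainder 5, so 113 more Sundays after the first → 114.

114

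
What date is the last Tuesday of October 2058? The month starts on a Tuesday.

29 October 2058

October 2058 begins on a Tuesday, so the first Tuesday is October 1.
October 2058 has 31 days. Adding weeks: 1, 8, 15, 22, 29 — the last one ≤ 31 is the 29th.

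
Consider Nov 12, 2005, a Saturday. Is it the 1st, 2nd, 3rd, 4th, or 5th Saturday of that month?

2nd

Day 12 falls in week ⌈12/7⌉ of the month.
Days 1–7 hold the 1st Saturday, 8–14 the 2nd, 15–21 the 3rd, 22–28 the 4th, 29–31 the 5th.
12 is in the range for the 2nd.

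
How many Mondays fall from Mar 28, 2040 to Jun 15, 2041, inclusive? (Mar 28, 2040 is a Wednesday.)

Mar 28, 2040 is a Wednesday; the first Monday on or after it is Apr 2, 2040 (5 days later).
From Apr 2, 2040 to Jun 15, 2041: 273 + 166 = 439 days (rest of 2040, to Jun 15, 2041 in 2041).
439 ÷ 7 = 62 full weeks with remainder 5, so 62 more Mondays after the first → 63.

63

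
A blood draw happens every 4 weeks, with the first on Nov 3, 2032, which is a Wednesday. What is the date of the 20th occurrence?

The 20th occurrence is 19 intervals after the first: 19 × 28 = 532 days after Nov 3, 2032.
Nov has 30 days — 27 days to the end of Nov leaves 505.
From end of Nov to end of 2032 is 31 days (474 left).
2033 has 365 days (109 left).
Jan has 31 days (78 left).
Feb has 28 days (50 left).
Mar has 31 days (19 left).
19 days into Apr → Apr 19, 2034.

Apr 19, 2034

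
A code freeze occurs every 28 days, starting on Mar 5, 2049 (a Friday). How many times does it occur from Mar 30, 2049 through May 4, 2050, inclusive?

Occurrences land 28·i days after Mar 5, 2049 for i = 0, 1, 2, …
Mar 30, 2049 is 25 days after the start; 25 ÷ 28 = 0 remainder 25; since the remainder is 25, round up to i = 1. First occurrence in the window: #2 on Apr 2, 2049 (1×28 = 28 days in).
May 4, 2050 is 425 days after the start; 425 ÷ 28 = 15 remainder 5. Last occurrence in the window: #16 on Apr 29, 2050.
Occurrences #2 through #16: 15 in total.

15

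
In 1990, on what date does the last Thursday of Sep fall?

Sep 27, 1990

The first Thursday of Sep 1990 is Sep 6.
Sep 1990 has 30 days. Adding weeks: 6, 13, 20, 27 — the last one ≤ 30 is the 27th.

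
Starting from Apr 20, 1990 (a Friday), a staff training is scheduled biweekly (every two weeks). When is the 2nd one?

May 4, 1990

The 2nd occurrence is 1 interval after the first: 1 × 14 = 14 days after Apr 20, 1990.
Apr has 30 days — 10 days to the end of Apr leaves 4.
4 days into May → May 4, 1990.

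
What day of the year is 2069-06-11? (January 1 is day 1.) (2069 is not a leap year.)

Days in months before June: 31 + 28 + 31 + 30 + 31 = 151.
Plus 11 days into June → day 162.

162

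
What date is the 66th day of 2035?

January has 31 days (66 − 31 = 35 remain).
February has 28 days (35 − 28 = 7 remain).
7 into March → March 7.

7 March 2035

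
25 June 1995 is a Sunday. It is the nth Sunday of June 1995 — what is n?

4th

Day 25 falls in week ⌈25/7⌉ of the month.
Days 1–7 hold the 1st Sunday, 8–14 the 2nd, 15–21 the 3rd, 22–28 the 4th, 29–31 the 5th.
25 is in the range for the 4th.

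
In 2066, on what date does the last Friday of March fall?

March 2066 begins on a Monday, so the first Friday is March 5 (4 days later).
March 2066 has 31 days. Adding weeks: 5, 12, 19, 26 — the last one ≤ 31 is the 26th.

26 March 2066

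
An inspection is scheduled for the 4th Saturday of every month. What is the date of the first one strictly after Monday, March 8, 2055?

March 27, 2055

March 2055 starts on a Monday; its first Saturday is the 6th, so the 4th Saturday is the 27th — March 27, 2055.
March 27, 2055 is after March 8, 2055, so that is the next one.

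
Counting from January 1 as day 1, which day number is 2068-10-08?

282

Days in months before October: 31 + 29 + 31 + 30 + 31 + 30 + 31 + 31 + 30 = 274.
Plus 8 days into October → day 282.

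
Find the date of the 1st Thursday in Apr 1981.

Apr 1981 begins on a Wednesday, so the first Thursday is Apr 2 (1 day later).

Apr 2, 1981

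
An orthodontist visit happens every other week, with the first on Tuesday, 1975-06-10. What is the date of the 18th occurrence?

The 18th occurrence is 17 intervals after the first: 17 × 14 = 238 days after 1975-06-10.
June has 30 days — 20 days to the end of June leaves 218.
July has 31 days (187 left).
August has 31 days (156 left).
September has 30 days (126 left).
October has 31 days (95 left).
November has 30 days (65 left).
December has 31 days (34 left).
January has 31 days (3 left).
3 days into February → 1976-02-03.

1976-02-03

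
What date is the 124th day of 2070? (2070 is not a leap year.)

January has 31 days (124 − 31 = 93 remain).
February has 28 days (93 − 28 = 65 remain).
March has 31 days (65 − 31 = 34 remain).
April has 30 days (34 − 30 = 4 remain).
4 into May → May 4.

4 May 2070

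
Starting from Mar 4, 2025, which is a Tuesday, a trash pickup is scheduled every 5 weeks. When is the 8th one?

Nov 4, 2025

The 8th occurrence is 7 intervals after the first: 7 × 35 = 245 days after Mar 4, 2025.
Mar has 31 days — 27 days to the end of Mar leaves 218.
Apr has 30 days (188 left).
May has 31 days (157 left).
Jun has 30 days (127 left).
Jul has 31 days (96 left).
Aug has 31 days (65 left).
Sep has 30 days (35 left).
Oct has 31 days (4 left).
4 days into Nov → Nov 4, 2025.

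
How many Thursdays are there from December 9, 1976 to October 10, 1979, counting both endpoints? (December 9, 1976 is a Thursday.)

148

December 9, 1976 is a Thursday; the first Thursday on or after it is December 9, 1976.
From December 9, 1976 to October 10, 1979: 22 + 365 + 365 + 283 = 1035 days (rest of 1976, 1977, 1978, to October 10, 1979 in 1979).
1035 ÷ 7 = 147 full weeks with remainder 6, so 147 more Thursdays after the first → 148.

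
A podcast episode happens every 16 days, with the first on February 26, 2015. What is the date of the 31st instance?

The 31st occurrence is 30 intervals after the first: 30 × 16 = 480 days after February 26, 2015.
February has 28 days — 2 days to the end of February leaves 478.
From end of February to end of 2015 is 306 days (172 left).
January has 31 days (141 left).
February has 29 days (112 left).
March has 31 days (81 left).
April has 30 days (51 left).
May has 31 days (20 left).
20 days into June → June 20, 2016.

June 20, 2016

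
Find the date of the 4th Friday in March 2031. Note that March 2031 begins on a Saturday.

28 March 2031

March 2031 begins on a Saturday, so the first Friday is March 7 (6 days later).
The 4th Friday is 3 weeks later: 7 + 21 = 28.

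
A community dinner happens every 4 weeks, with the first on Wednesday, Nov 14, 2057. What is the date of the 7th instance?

The 7th occurrence is 6 intervals after the first: 6 × 28 = 168 days after Nov 14, 2057.
Nov has 30 days — 16 days to the end of Nov leaves 152.
Dec has 31 days (121 left).
Jan has 31 days (90 left).
Feb has 28 days (62 left).
Mar has 31 days (31 left).
Apr has 30 days (1 left).
1 day into May → May 1, 2058.

May 1, 2058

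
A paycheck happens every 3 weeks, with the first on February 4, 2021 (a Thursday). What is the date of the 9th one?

The 9th occurrence is 8 intervals after the first: 8 × 21 = 168 days after February 4, 2021.
February has 28 days — 24 days to the end of February leaves 144.
March has 31 days (113 left).
April has 30 days (83 left).
May has 31 days (52 left).
June has 30 days (22 left).
22 days into July → July 22, 2021.

July 22, 2021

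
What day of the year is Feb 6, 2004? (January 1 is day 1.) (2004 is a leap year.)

Days in months before Feb: 31 = 31.
Plus 6 days into Feb → day 37.

37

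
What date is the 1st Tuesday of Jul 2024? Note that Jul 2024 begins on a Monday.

Jul 2, 2024

Jul 2024 begins on a Monday, so the first Tuesday is Jul 2 (1 day later).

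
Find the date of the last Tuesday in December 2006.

The first Tuesday of December 2006 is December 5.
December 2006 has 31 days. Adding weeks: 5, 12, 19, 26 — the last one ≤ 31 is the 26th.

2006-12-26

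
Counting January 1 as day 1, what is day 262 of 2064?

January has 31 days (262 − 31 = 231 remain).
February has 29 days (231 − 29 = 202 remain).
March has 31 days (202 − 31 = 171 remain).
April has 30 days (171 − 30 = 141 remain).
May has 31 days (141 − 31 = 110 remain).
June has 30 days (110 − 30 = 80 remain).
July has 31 days (80 − 31 = 49 remain).
August has 31 days (49 − 31 = 18 remain).
18 into September → September 18.

September 18, 2064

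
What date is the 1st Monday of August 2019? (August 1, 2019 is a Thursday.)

August 2019 begins on a Thursday, so the first Monday is August 5 (4 days later).

August 5, 2019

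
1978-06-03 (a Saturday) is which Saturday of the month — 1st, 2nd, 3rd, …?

Day 3 falls in week ⌈3/7⌉ of the month.
Days 1–7 hold the 1st Saturday, 8–14 the 2nd, 15–21 the 3rd, 22–28 the 4th, 29–31 the 5th.
3 is in the range for the 1st.

1st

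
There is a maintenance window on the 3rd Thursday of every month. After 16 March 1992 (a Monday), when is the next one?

19 March 1992

March 1992 starts on a Sunday; its first Thursday is the 5th, so the 3rd Thursday is the 19th — 19 March 1992.
19 March 1992 is after 16 March 1992, so that is the next one.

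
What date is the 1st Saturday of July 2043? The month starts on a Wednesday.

July 2043 begins on a Wednesday, so the first Saturday is July 4 (3 days later).

July 4, 2043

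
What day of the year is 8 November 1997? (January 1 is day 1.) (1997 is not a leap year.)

Days in months before November: 31 + 28 + 31 + 30 + 31 + 30 + 31 + 31 + 30 + 31 = 304.
Plus 8 days into November → day 312.

312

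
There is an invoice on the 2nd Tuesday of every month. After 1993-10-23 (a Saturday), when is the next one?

October 1993 starts on a Friday; its first Tuesday is the 5th, so the 2nd Tuesday is the 12th — 1993-10-12.
That is not after 1993-10-23, so look at November 1993.
November 1993 starts on a Monday; its first Tuesday is the 2nd, so the 2nd Tuesday is the 9th — 1993-11-09.

1993-11-09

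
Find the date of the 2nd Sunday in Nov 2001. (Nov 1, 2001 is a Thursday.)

Nov 11, 2001

Nov 2001 begins on a Thursday, so the first Sunday is Nov 4 (3 days later).
The 2nd Sunday is 1 weeks later: 4 + 7 = 11.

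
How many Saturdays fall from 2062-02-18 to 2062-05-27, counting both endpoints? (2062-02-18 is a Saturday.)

15

2062-02-18 is a Saturday; the first Saturday on or after it is 2062-02-18.
From 2062-02-18 to 2062-05-27: 10 + 31 + 30 + 27 = 98 days (rest of February, March, April, May).
98 ÷ 7 = 14 full weeks with remainder 0, so 14 more Saturdays after the first → 15.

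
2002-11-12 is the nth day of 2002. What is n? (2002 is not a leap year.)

Days in months before November: 31 + 28 + 31 + 30 + 31 + 30 + 31 + 31 + 30 + 31 = 304.
Plus 12 days into November → day 316.

316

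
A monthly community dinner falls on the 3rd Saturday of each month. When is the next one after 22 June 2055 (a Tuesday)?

June 2055 starts on a Tuesday; its first Saturday is the 5th, so the 3rd Saturday is the 19th — 19 June 2055.
That is not after 22 June 2055, so look at July 2055.
July 2055 starts on a Thursday; its first Saturday is the 3rd, so the 3rd Saturday is the 17th — 17 July 2055.

17 July 2055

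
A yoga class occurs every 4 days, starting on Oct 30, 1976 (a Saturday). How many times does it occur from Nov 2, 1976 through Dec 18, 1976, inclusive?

Occurrences land 4·i days after Oct 30, 1976 for i = 0, 1, 2, …
Nov 2, 1976 is 3 days after the start; 3 ÷ 4 = 0 remainder 3; since the remainder is 3, round up to i = 1. First occurrence in the window: #2 on Nov 3, 1976 (1×4 = 4 days in).
Dec 18, 1976 is 49 days after the start; 49 ÷ 4 = 12 remainder 1. Last occurrence in the window: #13 on Dec 17, 1976.
Occurrences #2 through #13: 12 in total.

12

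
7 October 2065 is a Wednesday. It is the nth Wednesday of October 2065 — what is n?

1st

Day 7 falls in week ⌈7/7⌉ of the month.
Days 1–7 hold the 1st Wednesday, 8–14 the 2nd, 15–21 the 3rd, 22–28 the 4th, 29–31 the 5th.
7 is in the range for the 1st.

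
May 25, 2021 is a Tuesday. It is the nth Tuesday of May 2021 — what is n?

Day 25 falls in week ⌈25/7⌉ of the month.
Days 1–7 hold the 1st Tuesday, 8–14 the 2nd, 15–21 the 3rd, 22–28 the 4th, 29–31 the 5th.
25 is in the range for the 4th.

4th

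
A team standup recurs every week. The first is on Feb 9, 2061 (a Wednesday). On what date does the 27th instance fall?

The 27th occurrence is 26 intervals after the first: 26 × 7 = 182 days after Feb 9, 2061.
Feb has 28 days — 19 days to the end of Feb leaves 163.
Mar has 31 days (132 left).
Apr has 30 days (102 left).
May has 31 days (71 left).
Jun has 30 days (41 left).
Jul has 31 days (10 left).
10 days into Aug → Aug 10, 2061.

Aug 10, 2061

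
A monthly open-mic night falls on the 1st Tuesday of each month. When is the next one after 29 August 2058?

3 September 2058

August 2058 starts on a Thursday, so its 1st Tuesday is 6 August 2058 (5 days in).
That is not after 29 August 2058, so look at September 2058.
September 2058 starts on a Sunday, so its 1st Tuesday is 3 September 2058 (2 days in).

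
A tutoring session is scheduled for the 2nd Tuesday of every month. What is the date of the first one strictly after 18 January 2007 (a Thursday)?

13 February 2007

January 2007 starts on a Monday; its first Tuesday is the 2nd, so the 2nd Tuesday is the 9th — 9 January 2007.
That is not after 18 January 2007, so look at February 2007.
February 2007 starts on a Thursday; its first Tuesday is the 6th, so the 2nd Tuesday is the 13th — 13 February 2007.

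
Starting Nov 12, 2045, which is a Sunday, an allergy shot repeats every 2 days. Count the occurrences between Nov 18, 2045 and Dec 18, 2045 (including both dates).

16

Occurrences land 2·i days after Nov 12, 2045 for i = 0, 1, 2, …
Nov 18, 2045 is 6 days after the start; 6 ÷ 2 = 3 remainder 0. First occurrence in the window: #4 on Nov 18, 2045 (3×2 = 6 days in).
Dec 18, 2045 is 36 days after the start; 36 ÷ 2 = 18 remainder 0. Last occurrence in the window: #19 on Dec 18, 2045.
Occurrences #4 through #19: 16 in total.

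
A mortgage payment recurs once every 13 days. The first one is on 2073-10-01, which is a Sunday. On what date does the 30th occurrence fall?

2074-10-13

The 30th occurrence is 29 intervals after the first: 29 × 13 = 377 days after 2073-10-01.
October has 31 days — 30 days to the end of October leaves 347.
November has 30 days (317 left).
December has 31 days (286 left).
January has 31 days (255 left).
February has 28 days (227 left).
March has 31 days (196 left).
April has 30 days (166 left).
May has 31 days (135 left).
June has 30 days (105 left).
July has 31 days (74 left).
August has 31 days (43 left).
September has 30 days (13 left).
13 days into October → 2074-10-13.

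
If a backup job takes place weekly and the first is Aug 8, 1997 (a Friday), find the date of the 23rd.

Jan 9, 1998

The 23rd occurrence is 22 intervals after the first: 22 × 7 = 154 days after Aug 8, 1997.
Aug has 31 days — 23 days to the end of Aug leaves 131.
Sep has 30 days (101 left).
Oct has 31 days (70 left).
Nov has 30 days (40 left).
Dec has 31 days (9 left).
9 days into Jan → Jan 9, 1998.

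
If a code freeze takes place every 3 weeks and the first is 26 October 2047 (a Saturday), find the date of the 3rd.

7 December 2047

The 3rd occurrence is 2 intervals after the first: 2 × 21 = 42 days after 26 October 2047.
October has 31 days — 5 days to the end of October leaves 37.
November has 30 days (7 left).
7 days into December → 7 December 2047.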